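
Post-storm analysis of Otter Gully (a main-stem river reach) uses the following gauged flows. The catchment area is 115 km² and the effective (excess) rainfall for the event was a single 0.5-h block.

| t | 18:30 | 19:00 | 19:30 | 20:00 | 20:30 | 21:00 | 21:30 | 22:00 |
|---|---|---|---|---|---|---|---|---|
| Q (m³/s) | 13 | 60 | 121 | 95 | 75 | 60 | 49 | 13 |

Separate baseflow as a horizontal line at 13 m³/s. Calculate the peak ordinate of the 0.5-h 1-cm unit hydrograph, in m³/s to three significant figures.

Direct runoff: 0.0, 47.0, 108.0, 82.0, 62.0, 47.0, 36.0, 0.0 m³/s; ΣQ_DR = 382.0 m³/s, peak = 108.0 m³/s.
Runoff depth d = ΣQ_DR·Δt / A = 382.0 × 1800 / (115 km²) = 5.979 mm.
The 1-cm UH is the DRH scaled by (10 mm)/d, so U_p = 108.0 × 10/5.979 = 181 m³/s.

U_p ≈ 181 m³/s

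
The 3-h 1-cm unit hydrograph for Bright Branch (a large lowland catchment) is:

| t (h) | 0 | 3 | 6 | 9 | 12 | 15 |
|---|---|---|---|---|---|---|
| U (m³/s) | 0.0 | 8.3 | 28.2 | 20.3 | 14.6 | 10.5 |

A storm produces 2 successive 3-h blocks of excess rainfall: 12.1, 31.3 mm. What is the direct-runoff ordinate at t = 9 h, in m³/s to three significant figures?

Q ≈ 113 m³/s

By discrete convolution, Q_j = Σ (P_i / 10 mm) · U_{j−i}.
At t = 9 h (j=3): Q = (12.1/10)·20.3 + (31.3/10)·28.2 = 113 m³/s.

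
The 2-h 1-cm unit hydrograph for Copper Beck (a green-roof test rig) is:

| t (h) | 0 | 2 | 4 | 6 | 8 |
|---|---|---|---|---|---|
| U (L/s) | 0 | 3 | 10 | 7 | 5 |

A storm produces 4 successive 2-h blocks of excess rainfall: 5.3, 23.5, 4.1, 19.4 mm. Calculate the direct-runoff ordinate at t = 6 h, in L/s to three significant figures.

By discrete convolution, Q_j = Σ (P_i / 10 mm) · U_{j−i}.
At t = 6 h (j=3): Q = (5.3/10)·7 + (23.5/10)·10 + (4.1/10)·3 + (19.4/10)·0 = 28.4 L/s.

Q ≈ 28.4 L/s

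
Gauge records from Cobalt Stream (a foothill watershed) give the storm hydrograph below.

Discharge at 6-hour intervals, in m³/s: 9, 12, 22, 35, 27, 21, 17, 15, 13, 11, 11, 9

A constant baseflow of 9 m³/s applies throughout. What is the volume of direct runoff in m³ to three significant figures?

Direct-runoff ordinates (Q − Q_b): 0.0, 3.0, 13.0, 26.0, 18.0, 12.0, 8.0, 6.0, 4.0, 2.0, 2.0, 0.0 m³/s.
ΣQ_DR = 94.00 m³/s.
With Δt = 6 h = 21600 s, V = ΣQ_DR · Δt = 94.00 × 21600 = 2.03 × 10^6 m³.

V ≈ 2.03 × 10^6 m³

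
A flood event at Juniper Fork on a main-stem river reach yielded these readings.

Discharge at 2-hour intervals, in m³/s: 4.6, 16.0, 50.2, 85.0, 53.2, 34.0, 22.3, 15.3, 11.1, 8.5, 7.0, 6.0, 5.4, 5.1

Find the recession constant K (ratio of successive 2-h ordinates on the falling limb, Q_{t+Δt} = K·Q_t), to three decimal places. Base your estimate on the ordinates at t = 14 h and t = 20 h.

Using the recession-limb readings at t = 14 h and t = 20 h: Q falls from 15.3 to 7.0 m³/s over 3 intervals.
K = (Q₂/Q₁)^(1/3) = (7.0/15.3)^(1/3) = 0.771.

K ≈ 0.771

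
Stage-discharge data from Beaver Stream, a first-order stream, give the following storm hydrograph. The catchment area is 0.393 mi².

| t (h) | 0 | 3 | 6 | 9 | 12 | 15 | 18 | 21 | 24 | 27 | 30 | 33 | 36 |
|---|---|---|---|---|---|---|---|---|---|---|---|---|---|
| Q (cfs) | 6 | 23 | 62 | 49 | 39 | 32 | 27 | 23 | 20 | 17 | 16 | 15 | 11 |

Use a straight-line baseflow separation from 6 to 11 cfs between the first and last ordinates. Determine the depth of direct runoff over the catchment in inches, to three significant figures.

Direct runoff: 0.00, 16.58, 55.17, 41.75, 31.33, 23.92, 18.50, 14.08, 10.67, 7.25, 5.83, 4.42, 0.00 cfs; ΣQ_DR = 229.5 cfs.
V = ΣQ_DR · Δt = 229.5 × 10800 s = 2.479 × 10^6 ft³.
Over A = 0.393 mi², depth = V / A = 2.71 in.

d ≈ 2.71 in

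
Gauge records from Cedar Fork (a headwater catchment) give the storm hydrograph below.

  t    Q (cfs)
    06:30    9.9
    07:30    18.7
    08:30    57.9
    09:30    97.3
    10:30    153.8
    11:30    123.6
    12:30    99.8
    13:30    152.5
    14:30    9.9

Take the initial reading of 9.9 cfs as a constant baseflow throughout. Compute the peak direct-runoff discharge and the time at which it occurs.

Subtracting baseflow gives direct-runoff ordinates: 0.0, 8.8, 48.0, 87.4, 143.9, 113.7, 89.9, 142.6, 0.0 cfs.
The maximum is 143.9 cfs, occurring at the reading for t = 10:30.

Q_p = 143.9 cfs at t = 10:30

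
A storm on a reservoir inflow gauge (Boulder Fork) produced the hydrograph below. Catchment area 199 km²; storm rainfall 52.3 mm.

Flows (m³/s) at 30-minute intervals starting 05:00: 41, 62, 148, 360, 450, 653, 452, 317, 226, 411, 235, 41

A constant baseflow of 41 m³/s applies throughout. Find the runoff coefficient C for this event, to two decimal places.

C ≈ 0.50

ΣQ_DR = 2904 m³/s; V = ΣQ_DR·Δt = 5.227 × 10^6 m³.
Runoff depth d = V / A = 26.27 mm.
C = d / P = 26.27 / 52.3 = 0.50.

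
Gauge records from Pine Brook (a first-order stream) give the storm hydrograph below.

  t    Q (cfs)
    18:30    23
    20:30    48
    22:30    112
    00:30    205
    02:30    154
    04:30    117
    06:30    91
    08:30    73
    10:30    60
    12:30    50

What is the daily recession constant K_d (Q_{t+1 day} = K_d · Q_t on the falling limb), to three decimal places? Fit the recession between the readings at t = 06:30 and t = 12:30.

K_d ≈ 0.091

Between t = 06:30 and t = 12:30 the flow falls from 91 to 50 cfs over 3×2 h = 6 h.
Per-interval ratio K = (50/91)^(1/3) = 0.8190; K_d = K^(24/2) = 0.091.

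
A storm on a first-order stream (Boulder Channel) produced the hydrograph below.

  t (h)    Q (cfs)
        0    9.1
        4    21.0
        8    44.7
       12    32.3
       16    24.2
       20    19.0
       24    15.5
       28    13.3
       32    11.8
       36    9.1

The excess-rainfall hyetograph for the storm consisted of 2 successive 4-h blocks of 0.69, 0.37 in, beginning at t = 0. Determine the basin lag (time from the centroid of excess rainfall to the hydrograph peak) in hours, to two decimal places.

Centroid of excess rainfall: t_c = Σ P_i·t̄_i / ΣP_i = 3.3962 h (block centres at 2, 6 h).
Hydrograph peak occurs at t = 8 h, so basin lag t_L = 8 − 3.3962 = 4.60 h.

t_L ≈ 4.60 h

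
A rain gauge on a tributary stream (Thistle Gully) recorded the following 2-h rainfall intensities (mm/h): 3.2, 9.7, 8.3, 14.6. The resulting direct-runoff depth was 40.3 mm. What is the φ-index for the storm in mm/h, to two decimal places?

Only the 3 blocks with intensity above φ contribute runoff: 9.7, 8.3, 14.6 mm/h.
Σ(I−φ)·Δt = d  ⇒  (9.7+8.3+14.6 − 3φ)·2 = 40.3
φ = (32.60 − 40.3/2) / 3 = 4.15 mm/h.

φ ≈ 4.15 mm/h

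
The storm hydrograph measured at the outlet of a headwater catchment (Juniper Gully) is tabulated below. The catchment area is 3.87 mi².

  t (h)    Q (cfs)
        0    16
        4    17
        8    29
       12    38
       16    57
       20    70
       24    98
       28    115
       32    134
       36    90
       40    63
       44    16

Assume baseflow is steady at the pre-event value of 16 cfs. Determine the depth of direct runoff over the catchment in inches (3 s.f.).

Direct runoff: 0.0, 1.0, 13.0, 22.0, 41.0, 54.0, 82.0, 99.0, 118.0, 74.0, 47.0, 0.0 cfs; ΣQ_DR = 551.0 cfs.
V = ΣQ_DR · Δt = 551.0 × 14400 s = 7.934 × 10^6 ft³.
Over A = 3.87 mi², depth = V / A = 0.883 in.

d ≈ 0.883 in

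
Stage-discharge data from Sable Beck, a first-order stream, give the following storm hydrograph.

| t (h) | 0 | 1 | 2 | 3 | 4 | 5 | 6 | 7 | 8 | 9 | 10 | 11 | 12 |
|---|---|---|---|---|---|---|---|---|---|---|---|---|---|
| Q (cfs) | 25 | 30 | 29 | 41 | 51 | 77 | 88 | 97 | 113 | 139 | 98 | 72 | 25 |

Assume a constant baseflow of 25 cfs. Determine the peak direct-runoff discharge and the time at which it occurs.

Q_p = 114.0 cfs at t = 9 h

Subtracting baseflow gives direct-runoff ordinates: 0.0, 5.0, 4.0, 16.0, 26.0, 52.0, 63.0, 72.0, 88.0, 114.0, 73.0, 47.0, 0.0 cfs.
The maximum is 114.0 cfs, occurring at the reading for t = 9 h.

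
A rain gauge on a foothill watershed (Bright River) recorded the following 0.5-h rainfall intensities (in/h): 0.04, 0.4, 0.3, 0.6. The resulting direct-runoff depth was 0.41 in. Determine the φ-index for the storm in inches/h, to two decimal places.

Only the 3 blocks with intensity above φ contribute runoff: 0.4, 0.3, 0.6 in/h.
Σ(I−φ)·Δt = d  ⇒  (0.4+0.3+0.6 − 3φ)·0.5 = 0.41
φ = (1.300 − 0.41/0.5) / 3 = 0.16 in/h.

φ ≈ 0.16 in/h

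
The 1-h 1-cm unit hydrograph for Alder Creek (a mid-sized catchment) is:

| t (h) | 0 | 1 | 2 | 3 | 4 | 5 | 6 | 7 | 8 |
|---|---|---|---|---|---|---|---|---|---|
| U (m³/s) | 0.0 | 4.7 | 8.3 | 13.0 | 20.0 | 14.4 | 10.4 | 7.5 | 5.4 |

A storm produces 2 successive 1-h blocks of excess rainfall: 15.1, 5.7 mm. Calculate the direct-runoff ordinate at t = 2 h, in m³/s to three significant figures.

Q ≈ 15.2 m³/s

By discrete convolution, Q_j = Σ (P_i / 10 mm) · U_{j−i}.
At t = 2 h (j=2): Q = (15.1/10)·8.3 + (5.7/10)·4.7 = 15.2 m³/s.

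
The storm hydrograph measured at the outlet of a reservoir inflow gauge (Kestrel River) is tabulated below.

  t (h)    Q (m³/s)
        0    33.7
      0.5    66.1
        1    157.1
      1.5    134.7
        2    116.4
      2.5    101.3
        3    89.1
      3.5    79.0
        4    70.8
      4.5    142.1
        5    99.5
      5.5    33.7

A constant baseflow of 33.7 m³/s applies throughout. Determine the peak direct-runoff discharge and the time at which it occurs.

Q_p = 123.4 m³/s at t = 1 h

Subtracting baseflow gives direct-runoff ordinates: 0.0, 32.4, 123.4, 101.0, 82.7, 67.6, 55.4, 45.3, 37.1, 108.4, 65.8, 0.0 m³/s.
The maximum is 123.4 m³/s, occurring at the reading for t = 1 h.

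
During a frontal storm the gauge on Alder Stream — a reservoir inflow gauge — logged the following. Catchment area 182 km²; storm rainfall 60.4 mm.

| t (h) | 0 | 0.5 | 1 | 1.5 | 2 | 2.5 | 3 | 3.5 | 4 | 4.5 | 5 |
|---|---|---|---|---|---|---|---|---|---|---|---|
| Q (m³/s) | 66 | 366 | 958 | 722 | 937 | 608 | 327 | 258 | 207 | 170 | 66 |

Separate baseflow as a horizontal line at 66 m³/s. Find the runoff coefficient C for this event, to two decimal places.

C ≈ 0.65

ΣQ_DR = 3959 m³/s; V = ΣQ_DR·Δt = 7.126 × 10^6 m³.
Runoff depth d = V / A = 39.15 mm.
C = d / P = 39.15 / 60.4 = 0.65.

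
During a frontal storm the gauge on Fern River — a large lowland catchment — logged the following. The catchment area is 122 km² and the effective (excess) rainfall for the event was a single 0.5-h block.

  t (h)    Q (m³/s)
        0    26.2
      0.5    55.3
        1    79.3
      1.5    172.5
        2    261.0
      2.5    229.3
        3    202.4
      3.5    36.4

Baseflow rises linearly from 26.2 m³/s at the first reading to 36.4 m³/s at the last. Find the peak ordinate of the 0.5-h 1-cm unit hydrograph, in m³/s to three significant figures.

Direct runoff: 0.00, 27.64, 50.19, 141.93, 228.97, 195.81, 167.46, 0.00 m³/s; ΣQ_DR = 812.0 m³/s, peak = 228.97 m³/s.
Runoff depth d = ΣQ_DR·Δt / A = 812.0 × 1800 / (122 km²) = 11.98 mm.
The 1-cm UH is the DRH scaled by (10 mm)/d, so U_p = 228.97 × 10/11.98 = 191 m³/s.

U_p ≈ 191 m³/s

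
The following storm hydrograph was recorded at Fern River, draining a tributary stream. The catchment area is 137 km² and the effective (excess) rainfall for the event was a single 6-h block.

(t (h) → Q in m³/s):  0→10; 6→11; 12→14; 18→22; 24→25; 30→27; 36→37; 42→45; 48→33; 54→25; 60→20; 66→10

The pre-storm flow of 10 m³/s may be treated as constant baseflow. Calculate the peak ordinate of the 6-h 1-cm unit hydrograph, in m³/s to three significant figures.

Direct runoff: 0.0, 1.0, 4.0, 12.0, 15.0, 17.0, 27.0, 35.0, 23.0, 15.0, 10.0, 0.0 m³/s; ΣQ_DR = 159.0 m³/s, peak = 35.0 m³/s.
Runoff depth d = ΣQ_DR·Δt / A = 159.0 × 21600 / (137 km²) = 25.07 mm.
The 1-cm UH is the DRH scaled by (10 mm)/d, so U_p = 35.0 × 10/25.07 = 14.0 m³/s.

U_p ≈ 14.0 m³/s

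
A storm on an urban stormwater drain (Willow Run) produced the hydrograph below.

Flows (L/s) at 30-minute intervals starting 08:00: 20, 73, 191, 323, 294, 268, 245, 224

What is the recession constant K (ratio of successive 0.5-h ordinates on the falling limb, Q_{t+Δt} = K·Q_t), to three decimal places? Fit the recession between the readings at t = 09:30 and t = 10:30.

Using the recession-limb readings at t = 09:30 and t = 10:30: Q falls from 323 to 268 L/s over 2 intervals.
K = (Q₂/Q₁)^(1/2) = (268/323)^(1/2) = 0.911.

K ≈ 0.911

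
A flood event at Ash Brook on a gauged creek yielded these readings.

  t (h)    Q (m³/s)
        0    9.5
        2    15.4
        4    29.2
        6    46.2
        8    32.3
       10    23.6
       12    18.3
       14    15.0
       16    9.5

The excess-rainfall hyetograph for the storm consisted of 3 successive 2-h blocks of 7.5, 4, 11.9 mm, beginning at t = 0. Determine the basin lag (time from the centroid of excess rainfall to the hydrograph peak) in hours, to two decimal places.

t_L ≈ 2.62 h

Centroid of excess rainfall: t_c = Σ P_i·t̄_i / ΣP_i = 3.3761 h (block centres at 1, 3, 5 h).
Hydrograph peak occurs at t = 6 h, so basin lag t_L = 6 − 3.3761 = 2.62 h.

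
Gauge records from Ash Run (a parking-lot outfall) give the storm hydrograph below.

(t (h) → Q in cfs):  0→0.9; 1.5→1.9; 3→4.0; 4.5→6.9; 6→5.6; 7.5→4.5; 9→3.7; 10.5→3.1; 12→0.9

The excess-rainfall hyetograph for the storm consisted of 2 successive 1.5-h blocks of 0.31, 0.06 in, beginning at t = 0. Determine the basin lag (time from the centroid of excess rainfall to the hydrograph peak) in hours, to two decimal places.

t_L ≈ 3.51 h

Centroid of excess rainfall: t_c = Σ P_i·t̄_i / ΣP_i = 0.9932 h (block centres at 0.75, 2.25 h).
Hydrograph peak occurs at t = 4.5 h, so basin lag t_L = 4.5 − 0.9932 = 3.51 h.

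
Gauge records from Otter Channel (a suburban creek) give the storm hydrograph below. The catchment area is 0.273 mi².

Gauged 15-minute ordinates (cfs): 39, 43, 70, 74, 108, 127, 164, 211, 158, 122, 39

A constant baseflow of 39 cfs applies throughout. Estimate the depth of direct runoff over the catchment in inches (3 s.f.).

d ≈ 1.03 in

Direct runoff: 0.0, 4.0, 31.0, 35.0, 69.0, 88.0, 125.0, 172.0, 119.0, 83.0, 0.0 cfs; ΣQ_DR = 726.0 cfs.
V = ΣQ_DR · Δt = 726.0 × 900 s = 6.534 × 10^5 ft³.
Over A = 0.273 mi², depth = V / A = 1.03 in.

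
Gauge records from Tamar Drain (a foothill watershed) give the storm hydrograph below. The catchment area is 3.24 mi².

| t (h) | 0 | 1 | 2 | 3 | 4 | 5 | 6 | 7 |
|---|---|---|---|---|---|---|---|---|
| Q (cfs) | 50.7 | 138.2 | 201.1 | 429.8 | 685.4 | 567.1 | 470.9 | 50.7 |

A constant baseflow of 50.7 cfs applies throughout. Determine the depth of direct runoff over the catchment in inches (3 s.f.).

Direct runoff: 0.0, 87.5, 150.4, 379.1, 634.7, 516.4, 420.2, 0.0 cfs; ΣQ_DR = 2188 cfs.
V = ΣQ_DR · Δt = 2188 × 3600 s = 7.878 × 10^6 ft³.
Over A = 3.24 mi², depth = V / A = 1.05 in.

d ≈ 1.05 in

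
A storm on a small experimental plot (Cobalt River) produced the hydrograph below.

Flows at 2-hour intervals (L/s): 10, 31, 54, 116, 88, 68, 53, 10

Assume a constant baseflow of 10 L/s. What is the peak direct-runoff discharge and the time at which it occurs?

Q_p = 106.0 L/s at t = 6 h

Subtracting baseflow gives direct-runoff ordinates: 0.0, 21.0, 44.0, 106.0, 78.0, 58.0, 43.0, 0.0 L/s.
The maximum is 106.0 L/s, occurring at the reading for t = 6 h.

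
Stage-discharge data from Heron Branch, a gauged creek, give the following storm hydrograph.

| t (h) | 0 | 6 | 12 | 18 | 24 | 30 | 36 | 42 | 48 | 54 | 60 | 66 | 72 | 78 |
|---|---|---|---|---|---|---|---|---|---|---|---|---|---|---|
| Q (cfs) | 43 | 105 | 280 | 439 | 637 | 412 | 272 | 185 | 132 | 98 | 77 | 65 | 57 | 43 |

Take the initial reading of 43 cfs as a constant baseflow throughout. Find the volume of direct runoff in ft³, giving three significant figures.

Direct-runoff ordinates (Q − Q_b): 0.0, 62.0, 237.0, 396.0, 594.0, 369.0, 229.0, 142.0, 89.0, 55.0, 34.0, 22.0, 14.0, 0.0 cfs.
ΣQ_DR = 2243 cfs.
With Δt = 6 h = 21600 s, V = ΣQ_DR · Δt = 2243 × 21600 = 4.84 × 10^7 ft³.

V ≈ 4.84 × 10^7 ft³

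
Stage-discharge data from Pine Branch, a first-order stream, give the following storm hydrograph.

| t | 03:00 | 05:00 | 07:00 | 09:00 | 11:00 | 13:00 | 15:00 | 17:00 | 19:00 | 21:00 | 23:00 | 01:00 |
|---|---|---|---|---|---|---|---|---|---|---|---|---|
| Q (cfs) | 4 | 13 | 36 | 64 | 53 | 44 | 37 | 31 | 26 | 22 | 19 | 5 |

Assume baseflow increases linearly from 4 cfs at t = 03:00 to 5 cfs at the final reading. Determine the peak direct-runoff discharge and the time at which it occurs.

Q_p = 59.73 cfs at t = 09:00

Subtracting baseflow gives direct-runoff ordinates: 0.00, 8.91, 31.82, 59.73, 48.64, 39.55, 32.45, 26.36, 21.27, 17.18, 14.09, 0.00 cfs.
The maximum is 59.73 cfs, occurring at the reading for t = 09:00.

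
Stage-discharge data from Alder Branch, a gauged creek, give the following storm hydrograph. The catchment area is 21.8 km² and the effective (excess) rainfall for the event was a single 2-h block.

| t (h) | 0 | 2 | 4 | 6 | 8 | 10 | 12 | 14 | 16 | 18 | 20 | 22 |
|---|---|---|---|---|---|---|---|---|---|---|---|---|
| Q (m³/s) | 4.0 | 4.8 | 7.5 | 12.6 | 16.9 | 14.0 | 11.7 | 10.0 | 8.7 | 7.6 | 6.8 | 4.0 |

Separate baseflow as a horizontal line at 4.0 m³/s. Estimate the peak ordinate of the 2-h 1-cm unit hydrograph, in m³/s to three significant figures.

U_p ≈ 6.45 m³/s

Direct runoff: 0.0, 0.8, 3.5, 8.6, 12.9, 10.0, 7.7, 6.0, 4.7, 3.6, 2.8, 0.0 m³/s; ΣQ_DR = 60.60 m³/s, peak = 12.9 m³/s.
Runoff depth d = ΣQ_DR·Δt / A = 60.60 × 7200 / (21.8 km²) = 20.01 mm.
The 1-cm UH is the DRH scaled by (10 mm)/d, so U_p = 12.9 × 10/20.01 = 6.45 m³/s.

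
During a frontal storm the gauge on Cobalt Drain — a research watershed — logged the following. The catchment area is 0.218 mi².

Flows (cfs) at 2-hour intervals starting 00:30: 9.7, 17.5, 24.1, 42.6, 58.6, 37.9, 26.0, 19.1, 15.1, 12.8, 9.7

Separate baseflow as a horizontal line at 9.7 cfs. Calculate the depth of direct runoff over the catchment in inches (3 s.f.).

Direct runoff: 0.0, 7.8, 14.4, 32.9, 48.9, 28.2, 16.3, 9.4, 5.4, 3.1, 0.0 cfs; ΣQ_DR = 166.4 cfs.
V = ΣQ_DR · Δt = 166.4 × 7200 s = 1.198 × 10^6 ft³.
Over A = 0.218 mi², depth = V / A = 2.37 in.

d ≈ 2.37 in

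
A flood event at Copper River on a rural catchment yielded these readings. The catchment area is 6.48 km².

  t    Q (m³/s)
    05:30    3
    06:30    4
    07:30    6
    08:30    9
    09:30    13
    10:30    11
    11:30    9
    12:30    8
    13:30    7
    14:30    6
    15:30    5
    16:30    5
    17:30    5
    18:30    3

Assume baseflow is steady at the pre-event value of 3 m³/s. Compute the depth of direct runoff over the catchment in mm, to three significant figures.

Direct runoff: 0.0, 1.0, 3.0, 6.0, 10.0, 8.0, 6.0, 5.0, 4.0, 3.0, 2.0, 2.0, 2.0, 0.0 m³/s; ΣQ_DR = 52.00 m³/s.
V = ΣQ_DR · Δt = 52.00 × 3600 s = 1.872 × 10^5 m³.
Over A = 6.48 km², depth = V / A = 28.9 mm.

d ≈ 28.9 mm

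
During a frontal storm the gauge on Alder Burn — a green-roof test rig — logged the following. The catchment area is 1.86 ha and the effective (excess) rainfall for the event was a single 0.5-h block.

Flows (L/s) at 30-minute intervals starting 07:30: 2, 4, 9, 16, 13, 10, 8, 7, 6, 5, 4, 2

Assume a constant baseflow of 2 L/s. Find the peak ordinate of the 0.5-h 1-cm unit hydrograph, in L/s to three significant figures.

U_p ≈ 23.3 L/s

Direct runoff: 0.0, 2.0, 7.0, 14.0, 11.0, 8.0, 6.0, 5.0, 4.0, 3.0, 2.0, 0.0 L/s; ΣQ_DR = 62.00 L/s, peak = 14.0 L/s.
Runoff depth d = ΣQ_DR·Δt / A = 62.00 × 1800 / (1.86 ha) = 6.000 mm.
The 1-cm UH is the DRH scaled by (10 mm)/d, so U_p = 14.0 × 10/6.000 = 23.3 L/s.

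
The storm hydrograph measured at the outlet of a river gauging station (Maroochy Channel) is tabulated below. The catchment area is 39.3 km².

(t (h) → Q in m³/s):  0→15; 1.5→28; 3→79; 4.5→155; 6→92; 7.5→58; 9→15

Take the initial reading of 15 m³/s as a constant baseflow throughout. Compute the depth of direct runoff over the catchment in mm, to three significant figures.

Direct runoff: 0.0, 13.0, 64.0, 140.0, 77.0, 43.0, 0.0 m³/s; ΣQ_DR = 337.0 m³/s.
V = ΣQ_DR · Δt = 337.0 × 5400 s = 1.820 × 10^6 m³.
Over A = 39.3 km², depth = V / A = 46.3 mm.

d ≈ 46.3 mm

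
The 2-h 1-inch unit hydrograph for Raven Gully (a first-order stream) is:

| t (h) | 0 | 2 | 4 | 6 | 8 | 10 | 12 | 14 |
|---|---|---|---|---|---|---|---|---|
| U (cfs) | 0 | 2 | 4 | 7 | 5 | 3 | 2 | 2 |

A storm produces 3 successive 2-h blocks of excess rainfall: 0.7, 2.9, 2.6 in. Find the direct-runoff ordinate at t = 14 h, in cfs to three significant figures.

By discrete convolution, Q_j = Σ (P_i / 1 in) · U_{j−i}.
At t = 14 h (j=7): Q = (0.7/1)·2 + (2.9/1)·2 + (2.6/1)·3 = 15.0 cfs.

Q ≈ 15.0 cfs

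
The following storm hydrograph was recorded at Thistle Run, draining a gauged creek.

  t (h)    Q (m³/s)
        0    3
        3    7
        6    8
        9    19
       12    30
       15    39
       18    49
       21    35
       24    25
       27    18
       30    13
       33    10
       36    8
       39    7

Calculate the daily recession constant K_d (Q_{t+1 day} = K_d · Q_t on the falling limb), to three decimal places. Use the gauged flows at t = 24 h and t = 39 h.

K_d ≈ 0.130

Between t = 24 h and t = 39 h the flow falls from 25 to 7 m³/s over 5×3 h = 15 h.
Per-interval ratio K = (7/25)^(1/5) = 0.7752; K_d = K^(24/3) = 0.130.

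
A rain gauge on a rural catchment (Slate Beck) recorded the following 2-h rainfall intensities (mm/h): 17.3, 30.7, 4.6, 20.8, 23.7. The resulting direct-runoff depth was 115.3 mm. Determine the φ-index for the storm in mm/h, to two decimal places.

φ ≈ 8.71 mm/h

Only the 4 blocks with intensity above φ contribute runoff: 17.3, 30.7, 20.8, 23.7 mm/h.
Σ(I−φ)·Δt = d  ⇒  (17.3+30.7+20.8+23.7 − 4φ)·2 = 115.3
φ = (92.50 − 115.3/2) / 4 = 8.71 mm/h.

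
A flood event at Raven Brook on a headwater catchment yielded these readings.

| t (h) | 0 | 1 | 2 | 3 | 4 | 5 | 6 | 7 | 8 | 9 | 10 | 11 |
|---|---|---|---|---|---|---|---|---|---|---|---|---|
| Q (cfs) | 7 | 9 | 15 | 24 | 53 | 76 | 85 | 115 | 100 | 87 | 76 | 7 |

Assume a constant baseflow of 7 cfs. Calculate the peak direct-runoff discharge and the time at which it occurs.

Subtracting baseflow gives direct-runoff ordinates: 0.0, 2.0, 8.0, 17.0, 46.0, 69.0, 78.0, 108.0, 93.0, 80.0, 69.0, 0.0 cfs.
The maximum is 108.0 cfs, occurring at the reading for t = 7 h.

Q_p = 108.0 cfs at t = 7 h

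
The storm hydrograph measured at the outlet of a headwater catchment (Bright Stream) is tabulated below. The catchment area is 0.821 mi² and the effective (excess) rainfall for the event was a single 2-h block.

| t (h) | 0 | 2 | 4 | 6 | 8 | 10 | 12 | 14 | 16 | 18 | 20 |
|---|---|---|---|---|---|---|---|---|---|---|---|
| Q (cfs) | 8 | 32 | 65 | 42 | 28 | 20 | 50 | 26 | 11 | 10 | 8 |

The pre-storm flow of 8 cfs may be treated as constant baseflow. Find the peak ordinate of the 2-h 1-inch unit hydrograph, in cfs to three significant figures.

U_p ≈ 71.2 cfs

Direct runoff: 0.0, 24.0, 57.0, 34.0, 20.0, 12.0, 42.0, 18.0, 3.0, 2.0, 0.0 cfs; ΣQ_DR = 212.0 cfs, peak = 57.0 cfs.
Runoff depth d = ΣQ_DR·Δt / A = 212.0 × 7200 / (0.821 mi²) = 0.8003 in.
The 1-inch UH is the DRH scaled by (1 in)/d, so U_p = 57.0 × 1/0.8003 = 71.2 cfs.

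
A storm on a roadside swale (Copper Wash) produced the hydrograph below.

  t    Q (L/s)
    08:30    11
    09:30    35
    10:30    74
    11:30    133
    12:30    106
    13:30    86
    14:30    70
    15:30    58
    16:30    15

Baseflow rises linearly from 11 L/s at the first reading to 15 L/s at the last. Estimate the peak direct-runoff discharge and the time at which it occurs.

Subtracting baseflow gives direct-runoff ordinates: 0.00, 23.50, 62.00, 120.50, 93.00, 72.50, 56.00, 43.50, 0.00 L/s.
The maximum is 120.50 L/s, occurring at the reading for t = 11:30.

Q_p = 120.50 L/s at t = 11:30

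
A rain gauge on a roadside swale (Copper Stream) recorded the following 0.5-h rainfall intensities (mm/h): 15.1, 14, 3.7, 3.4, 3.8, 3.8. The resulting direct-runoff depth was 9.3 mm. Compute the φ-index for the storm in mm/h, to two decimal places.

Only the 2 blocks with intensity above φ contribute runoff: 15.1, 14 mm/h.
Σ(I−φ)·Δt = d  ⇒  (15.1+14 − 2φ)·0.5 = 9.3
φ = (29.10 − 9.3/0.5) / 2 = 5.25 mm/h.

φ ≈ 5.25 mm/h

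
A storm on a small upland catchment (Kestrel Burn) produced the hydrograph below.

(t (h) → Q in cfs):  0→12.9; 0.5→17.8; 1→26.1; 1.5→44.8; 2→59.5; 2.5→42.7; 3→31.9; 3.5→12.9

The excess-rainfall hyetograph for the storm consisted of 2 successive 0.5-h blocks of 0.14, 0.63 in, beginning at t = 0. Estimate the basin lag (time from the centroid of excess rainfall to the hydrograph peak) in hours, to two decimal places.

t_L ≈ 1.34 h

Centroid of excess rainfall: t_c = Σ P_i·t̄_i / ΣP_i = 0.6591 h (block centres at 0.25, 0.75 h).
Hydrograph peak occurs at t = 2 h, so basin lag t_L = 2 − 0.6591 = 1.34 h.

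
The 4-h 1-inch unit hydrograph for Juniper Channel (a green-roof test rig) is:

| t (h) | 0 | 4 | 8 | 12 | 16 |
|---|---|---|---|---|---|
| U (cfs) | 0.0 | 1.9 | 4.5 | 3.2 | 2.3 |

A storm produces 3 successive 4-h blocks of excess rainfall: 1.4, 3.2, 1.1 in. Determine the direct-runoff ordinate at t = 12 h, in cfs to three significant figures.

By discrete convolution, Q_j = Σ (P_i / 1 in) · U_{j−i}.
At t = 12 h (j=3): Q = (1.4/1)·3.2 + (3.2/1)·4.5 + (1.1/1)·1.9 = 21.0 cfs.

Q ≈ 21.0 cfs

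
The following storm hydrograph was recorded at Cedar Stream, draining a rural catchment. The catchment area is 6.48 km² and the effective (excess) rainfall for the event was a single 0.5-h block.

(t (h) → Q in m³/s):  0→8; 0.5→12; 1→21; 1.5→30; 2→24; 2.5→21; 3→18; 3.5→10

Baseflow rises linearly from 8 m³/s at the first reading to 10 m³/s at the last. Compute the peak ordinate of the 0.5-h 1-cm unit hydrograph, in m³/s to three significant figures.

Direct runoff: 0.00, 3.71, 12.43, 21.14, 14.86, 11.57, 8.29, 0.00 m³/s; ΣQ_DR = 72.00 m³/s, peak = 21.14 m³/s.
Runoff depth d = ΣQ_DR·Δt / A = 72.00 × 1800 / (6.48 km²) = 20.00 mm.
The 1-cm UH is the DRH scaled by (10 mm)/d, so U_p = 21.14 × 10/20.00 = 10.6 m³/s.

U_p ≈ 10.6 m³/s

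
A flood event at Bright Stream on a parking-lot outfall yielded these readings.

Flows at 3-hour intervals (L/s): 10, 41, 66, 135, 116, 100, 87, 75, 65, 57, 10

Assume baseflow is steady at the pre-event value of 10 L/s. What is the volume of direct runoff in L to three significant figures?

Direct-runoff ordinates (Q − Q_b): 0.0, 31.0, 56.0, 125.0, 106.0, 90.0, 77.0, 65.0, 55.0, 47.0, 0.0 L/s.
ΣQ_DR = 652.0 L/s.
With Δt = 3 h = 10800 s, V = ΣQ_DR · Δt = 652.0 × 10800 = 7.04 × 10^6 L.

V ≈ 7.04 × 10^6 L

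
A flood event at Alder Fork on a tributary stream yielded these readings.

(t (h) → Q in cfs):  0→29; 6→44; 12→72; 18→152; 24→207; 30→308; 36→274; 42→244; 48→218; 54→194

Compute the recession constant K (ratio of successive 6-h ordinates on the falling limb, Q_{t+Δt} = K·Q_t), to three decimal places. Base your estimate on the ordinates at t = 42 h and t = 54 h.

Using the recession-limb readings at t = 42 h and t = 54 h: Q falls from 244 to 194 cfs over 2 intervals.
K = (Q₂/Q₁)^(1/2) = (194/244)^(1/2) = 0.892.

K ≈ 0.892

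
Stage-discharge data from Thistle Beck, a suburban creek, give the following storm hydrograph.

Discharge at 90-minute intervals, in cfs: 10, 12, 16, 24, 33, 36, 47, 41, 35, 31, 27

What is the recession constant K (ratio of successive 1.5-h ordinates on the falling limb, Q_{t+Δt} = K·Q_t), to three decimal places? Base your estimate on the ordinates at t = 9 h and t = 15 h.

Using the recession-limb readings at t = 9 h and t = 15 h: Q falls from 47 to 27 cfs over 4 intervals.
K = (Q₂/Q₁)^(1/4) = (27/47)^(1/4) = 0.871.

K ≈ 0.871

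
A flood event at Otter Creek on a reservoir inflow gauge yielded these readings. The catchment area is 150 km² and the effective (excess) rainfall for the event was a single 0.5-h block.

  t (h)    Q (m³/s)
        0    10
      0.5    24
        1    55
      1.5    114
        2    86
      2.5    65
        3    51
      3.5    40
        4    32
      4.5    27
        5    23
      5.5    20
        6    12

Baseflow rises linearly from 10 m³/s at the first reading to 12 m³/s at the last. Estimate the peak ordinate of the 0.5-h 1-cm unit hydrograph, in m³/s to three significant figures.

U_p ≈ 207 m³/s

Direct runoff: 0.00, 13.83, 44.67, 103.50, 75.33, 54.17, 40.00, 28.83, 20.67, 15.50, 11.33, 8.17, 0.00 m³/s; ΣQ_DR = 416.0 m³/s, peak = 103.50 m³/s.
Runoff depth d = ΣQ_DR·Δt / A = 416.0 × 1800 / (150 km²) = 4.992 mm.
The 1-cm UH is the DRH scaled by (10 mm)/d, so U_p = 103.50 × 10/4.992 = 207 m³/s.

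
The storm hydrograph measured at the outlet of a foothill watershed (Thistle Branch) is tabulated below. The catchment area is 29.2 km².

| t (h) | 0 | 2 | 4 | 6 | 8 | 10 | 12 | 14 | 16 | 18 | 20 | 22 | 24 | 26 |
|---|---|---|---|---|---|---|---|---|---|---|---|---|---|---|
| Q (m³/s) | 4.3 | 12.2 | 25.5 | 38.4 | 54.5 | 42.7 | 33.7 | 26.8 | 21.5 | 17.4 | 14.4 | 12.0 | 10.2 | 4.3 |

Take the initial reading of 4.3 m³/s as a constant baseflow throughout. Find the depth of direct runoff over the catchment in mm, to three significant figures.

Direct runoff: 0.0, 7.9, 21.2, 34.1, 50.2, 38.4, 29.4, 22.5, 17.2, 13.1, 10.1, 7.7, 5.9, 0.0 m³/s; ΣQ_DR = 257.7 m³/s.
V = ΣQ_DR · Δt = 257.7 × 7200 s = 1.855 × 10^6 m³.
Over A = 29.2 km², depth = V / A = 63.5 mm.

d ≈ 63.5 mm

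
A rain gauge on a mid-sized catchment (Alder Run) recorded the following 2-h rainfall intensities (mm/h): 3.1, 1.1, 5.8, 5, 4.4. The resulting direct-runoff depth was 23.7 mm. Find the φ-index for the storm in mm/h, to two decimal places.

Only the 4 blocks with intensity above φ contribute runoff: 3.1, 5.8, 5, 4.4 mm/h.
Σ(I−φ)·Δt = d  ⇒  (3.1+5.8+5+4.4 − 4φ)·2 = 23.7
φ = (18.30 − 23.7/2) / 4 = 1.61 mm/h.

φ ≈ 1.61 mm/h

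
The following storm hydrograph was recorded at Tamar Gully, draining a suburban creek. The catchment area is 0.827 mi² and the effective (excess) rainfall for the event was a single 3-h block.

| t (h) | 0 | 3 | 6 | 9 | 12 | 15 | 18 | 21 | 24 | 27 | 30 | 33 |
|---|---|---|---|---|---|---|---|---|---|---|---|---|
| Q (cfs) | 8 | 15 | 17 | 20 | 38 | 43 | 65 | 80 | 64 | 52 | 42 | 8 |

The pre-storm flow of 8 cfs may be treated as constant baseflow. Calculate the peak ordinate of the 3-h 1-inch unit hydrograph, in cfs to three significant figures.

U_p ≈ 36.0 cfs

Direct runoff: 0.0, 7.0, 9.0, 12.0, 30.0, 35.0, 57.0, 72.0, 56.0, 44.0, 34.0, 0.0 cfs; ΣQ_DR = 356.0 cfs, peak = 72.0 cfs.
Runoff depth d = ΣQ_DR·Δt / A = 356.0 × 10800 / (0.827 mi²) = 2.001 in.
The 1-inch UH is the DRH scaled by (1 in)/d, so U_p = 72.0 × 1/2.001 = 36.0 cfs.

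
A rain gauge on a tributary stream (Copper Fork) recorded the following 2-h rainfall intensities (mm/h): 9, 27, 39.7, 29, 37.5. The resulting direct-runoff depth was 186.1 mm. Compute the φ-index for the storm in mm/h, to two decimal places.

φ ≈ 10.04 mm/h

Only the 4 blocks with intensity above φ contribute runoff: 27, 39.7, 29, 37.5 mm/h.
Σ(I−φ)·Δt = d  ⇒  (27+39.7+29+37.5 − 4φ)·2 = 186.1
φ = (133.2 − 186.1/2) / 4 = 10.04 mm/h.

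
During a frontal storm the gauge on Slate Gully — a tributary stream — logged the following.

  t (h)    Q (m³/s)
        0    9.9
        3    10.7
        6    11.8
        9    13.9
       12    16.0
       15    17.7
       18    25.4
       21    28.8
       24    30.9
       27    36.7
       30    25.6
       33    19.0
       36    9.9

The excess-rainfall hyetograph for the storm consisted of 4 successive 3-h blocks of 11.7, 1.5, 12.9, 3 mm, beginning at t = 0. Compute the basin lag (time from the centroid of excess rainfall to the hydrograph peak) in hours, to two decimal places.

t_L ≈ 21.76 h

Centroid of excess rainfall: t_c = Σ P_i·t̄_i / ΣP_i = 5.2423 h (block centres at 1.5, 4.5, 7.5, 10.5 h).
Hydrograph peak occurs at t = 27 h, so basin lag t_L = 27 − 5.2423 = 21.76 h.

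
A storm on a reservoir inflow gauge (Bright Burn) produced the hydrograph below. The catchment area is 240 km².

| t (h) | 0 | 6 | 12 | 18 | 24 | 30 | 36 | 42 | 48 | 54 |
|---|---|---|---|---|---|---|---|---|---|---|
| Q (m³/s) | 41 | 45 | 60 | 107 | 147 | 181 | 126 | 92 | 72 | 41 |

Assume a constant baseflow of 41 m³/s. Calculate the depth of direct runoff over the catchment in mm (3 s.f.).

d ≈ 45.2 mm

Direct runoff: 0.0, 4.0, 19.0, 66.0, 106.0, 140.0, 85.0, 51.0, 31.0, 0.0 m³/s; ΣQ_DR = 502.0 m³/s.
V = ΣQ_DR · Δt = 502.0 × 21600 s = 1.084 × 10^7 m³.
Over A = 240 km², depth = V / A = 45.2 mm.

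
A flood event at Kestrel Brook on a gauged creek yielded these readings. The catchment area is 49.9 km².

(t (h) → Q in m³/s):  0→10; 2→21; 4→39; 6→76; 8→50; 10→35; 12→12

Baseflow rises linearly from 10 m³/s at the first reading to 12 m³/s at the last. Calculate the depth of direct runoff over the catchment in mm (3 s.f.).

Direct runoff: 0.00, 10.67, 28.33, 65.00, 38.67, 23.33, 0.00 m³/s; ΣQ_DR = 166.0 m³/s.
V = ΣQ_DR · Δt = 166.0 × 7200 s = 1.195 × 10^6 m³.
Over A = 49.9 km², depth = V / A = 24.0 mm.

d ≈ 24.0 mm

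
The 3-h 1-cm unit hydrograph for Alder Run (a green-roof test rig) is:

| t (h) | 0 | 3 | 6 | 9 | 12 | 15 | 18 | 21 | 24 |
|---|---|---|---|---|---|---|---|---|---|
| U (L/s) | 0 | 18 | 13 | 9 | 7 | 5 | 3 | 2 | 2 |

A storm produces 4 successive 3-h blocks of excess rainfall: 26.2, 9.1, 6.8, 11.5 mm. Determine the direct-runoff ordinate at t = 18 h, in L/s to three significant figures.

Q ≈ 27.5 L/s

By discrete convolution, Q_j = Σ (P_i / 10 mm) · U_{j−i}.
At t = 18 h (j=6): Q = (26.2/10)·3 + (9.1/10)·5 + (6.8/10)·7 + (11.5/10)·9 = 27.5 L/s.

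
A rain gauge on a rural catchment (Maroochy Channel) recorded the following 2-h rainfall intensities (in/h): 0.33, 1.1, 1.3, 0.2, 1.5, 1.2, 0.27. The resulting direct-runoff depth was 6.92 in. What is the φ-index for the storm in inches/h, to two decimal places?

Only the 4 blocks with intensity above φ contribute runoff: 1.1, 1.3, 1.5, 1.2 in/h.
Σ(I−φ)·Δt = d  ⇒  (1.1+1.3+1.5+1.2 − 4φ)·2 = 6.92
φ = (5.100 − 6.92/2) / 4 = 0.41 in/h.

φ ≈ 0.41 in/h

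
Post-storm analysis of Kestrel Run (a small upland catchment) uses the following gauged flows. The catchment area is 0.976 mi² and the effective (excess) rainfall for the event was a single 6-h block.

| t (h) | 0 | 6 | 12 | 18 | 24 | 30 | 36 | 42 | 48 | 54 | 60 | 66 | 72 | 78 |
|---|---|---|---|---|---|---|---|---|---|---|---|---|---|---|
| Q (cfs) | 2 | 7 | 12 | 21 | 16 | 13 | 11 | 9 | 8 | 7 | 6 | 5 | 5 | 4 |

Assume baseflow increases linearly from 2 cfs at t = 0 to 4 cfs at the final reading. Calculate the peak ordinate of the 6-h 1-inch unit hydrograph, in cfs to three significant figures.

U_p ≈ 23.2 cfs

Direct runoff: 0.00, 4.85, 9.69, 18.54, 13.38, 10.23, 8.08, 5.92, 4.77, 3.62, 2.46, 1.31, 1.15, 0.00 cfs; ΣQ_DR = 84.00 cfs, peak = 18.54 cfs.
Runoff depth d = ΣQ_DR·Δt / A = 84.00 × 21600 / (0.976 mi²) = 0.8002 in.
The 1-inch UH is the DRH scaled by (1 in)/d, so U_p = 18.54 × 1/0.8002 = 23.2 cfs.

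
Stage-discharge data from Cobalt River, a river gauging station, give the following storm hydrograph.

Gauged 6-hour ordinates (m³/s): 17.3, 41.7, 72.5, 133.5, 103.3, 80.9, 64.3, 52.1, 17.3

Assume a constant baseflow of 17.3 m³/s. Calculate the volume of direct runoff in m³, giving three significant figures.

V ≈ 9.23 × 10^6 m³

Direct-runoff ordinates (Q − Q_b): 0.0, 24.4, 55.2, 116.2, 86.0, 63.6, 47.0, 34.8, 0.0 m³/s.
ΣQ_DR = 427.2 m³/s.
With Δt = 6 h = 21600 s, V = ΣQ_DR · Δt = 427.2 × 21600 = 9.23 × 10^6 m³.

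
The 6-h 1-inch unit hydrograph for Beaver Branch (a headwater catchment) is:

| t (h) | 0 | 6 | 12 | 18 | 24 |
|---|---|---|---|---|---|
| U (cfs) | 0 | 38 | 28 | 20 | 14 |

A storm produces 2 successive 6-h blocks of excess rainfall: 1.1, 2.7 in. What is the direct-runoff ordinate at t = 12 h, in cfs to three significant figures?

By discrete convolution, Q_j = Σ (P_i / 1 in) · U_{j−i}.
At t = 12 h (j=2): Q = (1.1/1)·28 + (2.7/1)·38 = 133 cfs.

Q ≈ 133 cfs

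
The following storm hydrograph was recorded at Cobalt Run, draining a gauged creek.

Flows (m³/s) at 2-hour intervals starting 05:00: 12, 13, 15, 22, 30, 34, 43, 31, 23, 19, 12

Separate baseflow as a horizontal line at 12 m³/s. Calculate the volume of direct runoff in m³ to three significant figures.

Direct-runoff ordinates (Q − Q_b): 0.0, 1.0, 3.0, 10.0, 18.0, 22.0, 31.0, 19.0, 11.0, 7.0, 0.0 m³/s.
ΣQ_DR = 122.0 m³/s.
With Δt = 2 h = 7200 s, V = ΣQ_DR · Δt = 122.0 × 7200 = 8.78 × 10^5 m³.

V ≈ 8.78 × 10^5 m³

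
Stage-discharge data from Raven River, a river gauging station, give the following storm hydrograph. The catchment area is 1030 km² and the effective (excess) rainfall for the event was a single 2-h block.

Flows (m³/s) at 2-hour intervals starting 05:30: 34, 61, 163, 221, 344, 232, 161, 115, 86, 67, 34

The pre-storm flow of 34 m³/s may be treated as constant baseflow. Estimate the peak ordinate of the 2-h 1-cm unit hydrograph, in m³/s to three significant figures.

Direct runoff: 0.0, 27.0, 129.0, 187.0, 310.0, 198.0, 127.0, 81.0, 52.0, 33.0, 0.0 m³/s; ΣQ_DR = 1144 m³/s, peak = 310.0 m³/s.
Runoff depth d = ΣQ_DR·Δt / A = 1144 × 7200 / (1030 km²) = 7.997 mm.
The 1-cm UH is the DRH scaled by (10 mm)/d, so U_p = 310.0 × 10/7.997 = 388 m³/s.

U_p ≈ 388 m³/s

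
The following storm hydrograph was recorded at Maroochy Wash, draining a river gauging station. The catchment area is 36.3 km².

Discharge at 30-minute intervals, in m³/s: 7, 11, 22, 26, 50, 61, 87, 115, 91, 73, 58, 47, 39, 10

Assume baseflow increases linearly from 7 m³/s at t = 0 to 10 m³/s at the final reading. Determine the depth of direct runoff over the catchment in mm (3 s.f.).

Direct runoff: 0.00, 3.77, 14.54, 18.31, 42.08, 52.85, 78.62, 106.38, 82.15, 63.92, 48.69, 37.46, 29.23, 0.00 m³/s; ΣQ_DR = 578.0 m³/s.
V = ΣQ_DR · Δt = 578.0 × 1800 s = 1.040 × 10^6 m³.
Over A = 36.3 km², depth = V / A = 28.7 mm.

d ≈ 28.7 mm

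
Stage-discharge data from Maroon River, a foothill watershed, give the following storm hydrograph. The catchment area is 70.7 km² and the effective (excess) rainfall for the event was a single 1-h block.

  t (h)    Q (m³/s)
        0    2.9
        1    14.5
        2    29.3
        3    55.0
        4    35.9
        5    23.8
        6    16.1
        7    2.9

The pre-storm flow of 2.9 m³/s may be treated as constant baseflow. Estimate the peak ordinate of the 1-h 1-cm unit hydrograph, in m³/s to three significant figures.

Direct runoff: 0.0, 11.6, 26.4, 52.1, 33.0, 20.9, 13.2, 0.0 m³/s; ΣQ_DR = 157.2 m³/s, peak = 52.1 m³/s.
Runoff depth d = ΣQ_DR·Δt / A = 157.2 × 3600 / (70.7 km²) = 8.005 mm.
The 1-cm UH is the DRH scaled by (10 mm)/d, so U_p = 52.1 × 10/8.005 = 65.1 m³/s.

U_p ≈ 65.1 m³/s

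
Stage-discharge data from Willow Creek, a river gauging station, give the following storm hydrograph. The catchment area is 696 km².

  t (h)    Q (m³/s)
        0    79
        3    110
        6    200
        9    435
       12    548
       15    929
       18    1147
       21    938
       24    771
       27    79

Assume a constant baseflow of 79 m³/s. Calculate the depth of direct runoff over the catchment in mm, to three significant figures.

d ≈ 69.0 mm

Direct runoff: 0.0, 31.0, 121.0, 356.0, 469.0, 850.0, 1068.0, 859.0, 692.0, 0.0 m³/s; ΣQ_DR = 4446 m³/s.
V = ΣQ_DR · Δt = 4446 × 10800 s = 4.802 × 10^7 m³.
Over A = 696 km², depth = V / A = 69.0 mm.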